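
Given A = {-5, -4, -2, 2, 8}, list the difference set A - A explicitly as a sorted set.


A - A = {a - a' : a, a' ∈ A}.
Compute a - a' for each ordered pair (a, a'):
a = -5: -5--5=0, -5--4=-1, -5--2=-3, -5-2=-7, -5-8=-13
a = -4: -4--5=1, -4--4=0, -4--2=-2, -4-2=-6, -4-8=-12
a = -2: -2--5=3, -2--4=2, -2--2=0, -2-2=-4, -2-8=-10
a = 2: 2--5=7, 2--4=6, 2--2=4, 2-2=0, 2-8=-6
a = 8: 8--5=13, 8--4=12, 8--2=10, 8-2=6, 8-8=0
Collecting distinct values (and noting 0 appears from a-a):
A - A = {-13, -12, -10, -7, -6, -4, -3, -2, -1, 0, 1, 2, 3, 4, 6, 7, 10, 12, 13}
|A - A| = 19

A - A = {-13, -12, -10, -7, -6, -4, -3, -2, -1, 0, 1, 2, 3, 4, 6, 7, 10, 12, 13}


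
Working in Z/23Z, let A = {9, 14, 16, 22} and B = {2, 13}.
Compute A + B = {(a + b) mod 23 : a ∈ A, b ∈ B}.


Work in Z/23Z: reduce every sum a + b modulo 23.
Enumerate all 8 pairs:
a = 9: 9+2=11, 9+13=22
a = 14: 14+2=16, 14+13=4
a = 16: 16+2=18, 16+13=6
a = 22: 22+2=1, 22+13=12
Distinct residues collected: {1, 4, 6, 11, 12, 16, 18, 22}
|A + B| = 8 (out of 23 total residues).

A + B = {1, 4, 6, 11, 12, 16, 18, 22}


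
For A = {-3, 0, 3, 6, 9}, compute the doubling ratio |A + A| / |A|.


|A| = 5.
Compute A + A by enumerating all 25 pairs.
A + A = {-6, -3, 0, 3, 6, 9, 12, 15, 18}, so |A + A| = 9.
K = |A + A| / |A| = 9/5 (already in lowest terms) ≈ 1.8000.
Reference: AP of size 5 gives K = 9/5 ≈ 1.8000; a fully generic set of size 5 gives K ≈ 3.0000.

|A| = 5, |A + A| = 9, K = 9/5.


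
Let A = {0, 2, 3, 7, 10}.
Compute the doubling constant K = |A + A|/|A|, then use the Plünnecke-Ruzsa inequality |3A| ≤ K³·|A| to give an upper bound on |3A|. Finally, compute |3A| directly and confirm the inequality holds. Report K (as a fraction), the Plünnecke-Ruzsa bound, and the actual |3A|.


|A| = 5.
Step 1: Compute A + A by enumerating all 25 pairs.
A + A = {0, 2, 3, 4, 5, 6, 7, 9, 10, 12, 13, 14, 17, 20}, so |A + A| = 14.
Step 2: Doubling constant K = |A + A|/|A| = 14/5 = 14/5 ≈ 2.8000.
Step 3: Plünnecke-Ruzsa gives |3A| ≤ K³·|A| = (2.8000)³ · 5 ≈ 109.7600.
Step 4: Compute 3A = A + A + A directly by enumerating all triples (a,b,c) ∈ A³; |3A| = 25.
Step 5: Check 25 ≤ 109.7600? Yes ✓.

K = 14/5, Plünnecke-Ruzsa bound K³|A| ≈ 109.7600, |3A| = 25, inequality holds.


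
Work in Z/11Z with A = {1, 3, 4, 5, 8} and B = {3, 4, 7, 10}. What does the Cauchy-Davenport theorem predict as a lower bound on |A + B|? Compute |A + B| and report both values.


Cauchy-Davenport: |A + B| ≥ min(p, |A| + |B| - 1) for A, B nonempty in Z/pZ.
|A| = 5, |B| = 4, p = 11.
CD lower bound = min(11, 5 + 4 - 1) = min(11, 8) = 8.
Compute A + B mod 11 directly:
a = 1: 1+3=4, 1+4=5, 1+7=8, 1+10=0
a = 3: 3+3=6, 3+4=7, 3+7=10, 3+10=2
a = 4: 4+3=7, 4+4=8, 4+7=0, 4+10=3
a = 5: 5+3=8, 5+4=9, 5+7=1, 5+10=4
a = 8: 8+3=0, 8+4=1, 8+7=4, 8+10=7
A + B = {0, 1, 2, 3, 4, 5, 6, 7, 8, 9, 10}, so |A + B| = 11.
Verify: 11 ≥ 8? Yes ✓.

CD lower bound = 8, actual |A + B| = 11.


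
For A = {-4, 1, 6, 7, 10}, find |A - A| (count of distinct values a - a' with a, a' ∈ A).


A - A = {a - a' : a, a' ∈ A}; |A| = 5.
Bounds: 2|A|-1 ≤ |A - A| ≤ |A|² - |A| + 1, i.e. 9 ≤ |A - A| ≤ 21.
Note: 0 ∈ A - A always (from a - a). The set is symmetric: if d ∈ A - A then -d ∈ A - A.
Enumerate nonzero differences d = a - a' with a > a' (then include -d):
Positive differences: {1, 3, 4, 5, 6, 9, 10, 11, 14}
Full difference set: {0} ∪ (positive diffs) ∪ (negative diffs).
|A - A| = 1 + 2·9 = 19 (matches direct enumeration: 19).

|A - A| = 19


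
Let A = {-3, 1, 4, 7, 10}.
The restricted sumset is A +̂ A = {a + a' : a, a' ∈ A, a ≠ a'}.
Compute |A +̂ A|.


Restricted sumset: A +̂ A = {a + a' : a ∈ A, a' ∈ A, a ≠ a'}.
Equivalently, take A + A and drop any sum 2a that is achievable ONLY as a + a for a ∈ A (i.e. sums representable only with equal summands).
Enumerate pairs (a, a') with a < a' (symmetric, so each unordered pair gives one sum; this covers all a ≠ a'):
  -3 + 1 = -2
  -3 + 4 = 1
  -3 + 7 = 4
  -3 + 10 = 7
  1 + 4 = 5
  1 + 7 = 8
  1 + 10 = 11
  4 + 7 = 11
  4 + 10 = 14
  7 + 10 = 17
Collected distinct sums: {-2, 1, 4, 5, 7, 8, 11, 14, 17}
|A +̂ A| = 9
(Reference bound: |A +̂ A| ≥ 2|A| - 3 for |A| ≥ 2, with |A| = 5 giving ≥ 7.)

|A +̂ A| = 9


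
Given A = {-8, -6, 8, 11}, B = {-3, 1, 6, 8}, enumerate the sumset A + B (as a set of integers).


A + B = {a + b : a ∈ A, b ∈ B}.
Enumerate all |A|·|B| = 4·4 = 16 pairs (a, b) and collect distinct sums.
a = -8: -8+-3=-11, -8+1=-7, -8+6=-2, -8+8=0
a = -6: -6+-3=-9, -6+1=-5, -6+6=0, -6+8=2
a = 8: 8+-3=5, 8+1=9, 8+6=14, 8+8=16
a = 11: 11+-3=8, 11+1=12, 11+6=17, 11+8=19
Collecting distinct sums: A + B = {-11, -9, -7, -5, -2, 0, 2, 5, 8, 9, 12, 14, 16, 17, 19}
|A + B| = 15

A + B = {-11, -9, -7, -5, -2, 0, 2, 5, 8, 9, 12, 14, 16, 17, 19}


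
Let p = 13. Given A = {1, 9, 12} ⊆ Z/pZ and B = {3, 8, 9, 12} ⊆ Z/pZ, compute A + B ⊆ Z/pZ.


Work in Z/13Z: reduce every sum a + b modulo 13.
Enumerate all 12 pairs:
a = 1: 1+3=4, 1+8=9, 1+9=10, 1+12=0
a = 9: 9+3=12, 9+8=4, 9+9=5, 9+12=8
a = 12: 12+3=2, 12+8=7, 12+9=8, 12+12=11
Distinct residues collected: {0, 2, 4, 5, 7, 8, 9, 10, 11, 12}
|A + B| = 10 (out of 13 total residues).

A + B = {0, 2, 4, 5, 7, 8, 9, 10, 11, 12}


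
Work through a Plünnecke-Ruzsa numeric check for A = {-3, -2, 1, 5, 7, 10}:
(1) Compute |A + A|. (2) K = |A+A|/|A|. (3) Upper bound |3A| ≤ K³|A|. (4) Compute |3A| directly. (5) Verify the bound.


|A| = 6.
Step 1: Compute A + A by enumerating all 36 pairs.
A + A = {-6, -5, -4, -2, -1, 2, 3, 4, 5, 6, 7, 8, 10, 11, 12, 14, 15, 17, 20}, so |A + A| = 19.
Step 2: Doubling constant K = |A + A|/|A| = 19/6 = 19/6 ≈ 3.1667.
Step 3: Plünnecke-Ruzsa gives |3A| ≤ K³·|A| = (3.1667)³ · 6 ≈ 190.5278.
Step 4: Compute 3A = A + A + A directly by enumerating all triples (a,b,c) ∈ A³; |3A| = 35.
Step 5: Check 35 ≤ 190.5278? Yes ✓.

K = 19/6, Plünnecke-Ruzsa bound K³|A| ≈ 190.5278, |3A| = 35, inequality holds.


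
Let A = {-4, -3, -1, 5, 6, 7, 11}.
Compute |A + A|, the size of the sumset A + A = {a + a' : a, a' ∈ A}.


A + A = {a + a' : a, a' ∈ A}; |A| = 7.
General bounds: 2|A| - 1 ≤ |A + A| ≤ |A|(|A|+1)/2, i.e. 13 ≤ |A + A| ≤ 28.
Lower bound 2|A|-1 is attained iff A is an arithmetic progression.
Enumerate sums a + a' for a ≤ a' (symmetric, so this suffices):
a = -4: -4+-4=-8, -4+-3=-7, -4+-1=-5, -4+5=1, -4+6=2, -4+7=3, -4+11=7
a = -3: -3+-3=-6, -3+-1=-4, -3+5=2, -3+6=3, -3+7=4, -3+11=8
a = -1: -1+-1=-2, -1+5=4, -1+6=5, -1+7=6, -1+11=10
a = 5: 5+5=10, 5+6=11, 5+7=12, 5+11=16
a = 6: 6+6=12, 6+7=13, 6+11=17
a = 7: 7+7=14, 7+11=18
a = 11: 11+11=22
Distinct sums: {-8, -7, -6, -5, -4, -2, 1, 2, 3, 4, 5, 6, 7, 8, 10, 11, 12, 13, 14, 16, 17, 18, 22}
|A + A| = 23

|A + A| = 23


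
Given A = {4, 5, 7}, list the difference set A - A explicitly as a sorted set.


A - A = {a - a' : a, a' ∈ A}.
Compute a - a' for each ordered pair (a, a'):
a = 4: 4-4=0, 4-5=-1, 4-7=-3
a = 5: 5-4=1, 5-5=0, 5-7=-2
a = 7: 7-4=3, 7-5=2, 7-7=0
Collecting distinct values (and noting 0 appears from a-a):
A - A = {-3, -2, -1, 0, 1, 2, 3}
|A - A| = 7

A - A = {-3, -2, -1, 0, 1, 2, 3}


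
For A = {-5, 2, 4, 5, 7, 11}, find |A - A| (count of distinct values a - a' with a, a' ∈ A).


A - A = {a - a' : a, a' ∈ A}; |A| = 6.
Bounds: 2|A|-1 ≤ |A - A| ≤ |A|² - |A| + 1, i.e. 11 ≤ |A - A| ≤ 31.
Note: 0 ∈ A - A always (from a - a). The set is symmetric: if d ∈ A - A then -d ∈ A - A.
Enumerate nonzero differences d = a - a' with a > a' (then include -d):
Positive differences: {1, 2, 3, 4, 5, 6, 7, 9, 10, 12, 16}
Full difference set: {0} ∪ (positive diffs) ∪ (negative diffs).
|A - A| = 1 + 2·11 = 23 (matches direct enumeration: 23).

|A - A| = 23


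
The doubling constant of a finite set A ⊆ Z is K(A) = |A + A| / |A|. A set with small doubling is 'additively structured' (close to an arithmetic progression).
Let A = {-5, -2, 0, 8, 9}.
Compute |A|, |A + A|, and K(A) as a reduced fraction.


|A| = 5.
Compute A + A by enumerating all 25 pairs.
A + A = {-10, -7, -5, -4, -2, 0, 3, 4, 6, 7, 8, 9, 16, 17, 18}, so |A + A| = 15.
K = |A + A| / |A| = 15/5 = 3/1 ≈ 3.0000.
Reference: AP of size 5 gives K = 9/5 ≈ 1.8000; a fully generic set of size 5 gives K ≈ 3.0000.

|A| = 5, |A + A| = 15, K = 15/5 = 3/1.


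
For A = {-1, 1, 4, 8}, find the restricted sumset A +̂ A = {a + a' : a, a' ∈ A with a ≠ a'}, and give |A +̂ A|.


Restricted sumset: A +̂ A = {a + a' : a ∈ A, a' ∈ A, a ≠ a'}.
Equivalently, take A + A and drop any sum 2a that is achievable ONLY as a + a for a ∈ A (i.e. sums representable only with equal summands).
Enumerate pairs (a, a') with a < a' (symmetric, so each unordered pair gives one sum; this covers all a ≠ a'):
  -1 + 1 = 0
  -1 + 4 = 3
  -1 + 8 = 7
  1 + 4 = 5
  1 + 8 = 9
  4 + 8 = 12
Collected distinct sums: {0, 3, 5, 7, 9, 12}
|A +̂ A| = 6
(Reference bound: |A +̂ A| ≥ 2|A| - 3 for |A| ≥ 2, with |A| = 4 giving ≥ 5.)

|A +̂ A| = 6


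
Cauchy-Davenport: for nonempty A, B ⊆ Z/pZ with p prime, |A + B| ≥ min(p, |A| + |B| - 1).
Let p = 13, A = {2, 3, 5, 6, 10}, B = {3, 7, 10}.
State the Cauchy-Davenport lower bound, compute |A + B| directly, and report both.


Cauchy-Davenport: |A + B| ≥ min(p, |A| + |B| - 1) for A, B nonempty in Z/pZ.
|A| = 5, |B| = 3, p = 13.
CD lower bound = min(13, 5 + 3 - 1) = min(13, 7) = 7.
Compute A + B mod 13 directly:
a = 2: 2+3=5, 2+7=9, 2+10=12
a = 3: 3+3=6, 3+7=10, 3+10=0
a = 5: 5+3=8, 5+7=12, 5+10=2
a = 6: 6+3=9, 6+7=0, 6+10=3
a = 10: 10+3=0, 10+7=4, 10+10=7
A + B = {0, 2, 3, 4, 5, 6, 7, 8, 9, 10, 12}, so |A + B| = 11.
Verify: 11 ≥ 7? Yes ✓.

CD lower bound = 7, actual |A + B| = 11.


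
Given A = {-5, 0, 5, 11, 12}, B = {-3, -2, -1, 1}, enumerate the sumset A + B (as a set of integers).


A + B = {a + b : a ∈ A, b ∈ B}.
Enumerate all |A|·|B| = 5·4 = 20 pairs (a, b) and collect distinct sums.
a = -5: -5+-3=-8, -5+-2=-7, -5+-1=-6, -5+1=-4
a = 0: 0+-3=-3, 0+-2=-2, 0+-1=-1, 0+1=1
a = 5: 5+-3=2, 5+-2=3, 5+-1=4, 5+1=6
a = 11: 11+-3=8, 11+-2=9, 11+-1=10, 11+1=12
a = 12: 12+-3=9, 12+-2=10, 12+-1=11, 12+1=13
Collecting distinct sums: A + B = {-8, -7, -6, -4, -3, -2, -1, 1, 2, 3, 4, 6, 8, 9, 10, 11, 12, 13}
|A + B| = 18

A + B = {-8, -7, -6, -4, -3, -2, -1, 1, 2, 3, 4, 6, 8, 9, 10, 11, 12, 13}


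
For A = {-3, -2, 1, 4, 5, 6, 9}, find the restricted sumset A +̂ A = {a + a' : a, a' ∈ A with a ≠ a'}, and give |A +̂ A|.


Restricted sumset: A +̂ A = {a + a' : a ∈ A, a' ∈ A, a ≠ a'}.
Equivalently, take A + A and drop any sum 2a that is achievable ONLY as a + a for a ∈ A (i.e. sums representable only with equal summands).
Enumerate pairs (a, a') with a < a' (symmetric, so each unordered pair gives one sum; this covers all a ≠ a'):
  -3 + -2 = -5
  -3 + 1 = -2
  -3 + 4 = 1
  -3 + 5 = 2
  -3 + 6 = 3
  -3 + 9 = 6
  -2 + 1 = -1
  -2 + 4 = 2
  -2 + 5 = 3
  -2 + 6 = 4
  -2 + 9 = 7
  1 + 4 = 5
  1 + 5 = 6
  1 + 6 = 7
  1 + 9 = 10
  4 + 5 = 9
  4 + 6 = 10
  4 + 9 = 13
  5 + 6 = 11
  5 + 9 = 14
  6 + 9 = 15
Collected distinct sums: {-5, -2, -1, 1, 2, 3, 4, 5, 6, 7, 9, 10, 11, 13, 14, 15}
|A +̂ A| = 16
(Reference bound: |A +̂ A| ≥ 2|A| - 3 for |A| ≥ 2, with |A| = 7 giving ≥ 11.)

|A +̂ A| = 16


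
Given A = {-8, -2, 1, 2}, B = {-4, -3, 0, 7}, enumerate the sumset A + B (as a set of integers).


A + B = {a + b : a ∈ A, b ∈ B}.
Enumerate all |A|·|B| = 4·4 = 16 pairs (a, b) and collect distinct sums.
a = -8: -8+-4=-12, -8+-3=-11, -8+0=-8, -8+7=-1
a = -2: -2+-4=-6, -2+-3=-5, -2+0=-2, -2+7=5
a = 1: 1+-4=-3, 1+-3=-2, 1+0=1, 1+7=8
a = 2: 2+-4=-2, 2+-3=-1, 2+0=2, 2+7=9
Collecting distinct sums: A + B = {-12, -11, -8, -6, -5, -3, -2, -1, 1, 2, 5, 8, 9}
|A + B| = 13

A + B = {-12, -11, -8, -6, -5, -3, -2, -1, 1, 2, 5, 8, 9}


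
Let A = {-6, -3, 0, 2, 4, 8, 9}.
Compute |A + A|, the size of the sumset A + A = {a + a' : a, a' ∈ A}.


A + A = {a + a' : a, a' ∈ A}; |A| = 7.
General bounds: 2|A| - 1 ≤ |A + A| ≤ |A|(|A|+1)/2, i.e. 13 ≤ |A + A| ≤ 28.
Lower bound 2|A|-1 is attained iff A is an arithmetic progression.
Enumerate sums a + a' for a ≤ a' (symmetric, so this suffices):
a = -6: -6+-6=-12, -6+-3=-9, -6+0=-6, -6+2=-4, -6+4=-2, -6+8=2, -6+9=3
a = -3: -3+-3=-6, -3+0=-3, -3+2=-1, -3+4=1, -3+8=5, -3+9=6
a = 0: 0+0=0, 0+2=2, 0+4=4, 0+8=8, 0+9=9
a = 2: 2+2=4, 2+4=6, 2+8=10, 2+9=11
a = 4: 4+4=8, 4+8=12, 4+9=13
a = 8: 8+8=16, 8+9=17
a = 9: 9+9=18
Distinct sums: {-12, -9, -6, -4, -3, -2, -1, 0, 1, 2, 3, 4, 5, 6, 8, 9, 10, 11, 12, 13, 16, 17, 18}
|A + A| = 23

|A + A| = 23


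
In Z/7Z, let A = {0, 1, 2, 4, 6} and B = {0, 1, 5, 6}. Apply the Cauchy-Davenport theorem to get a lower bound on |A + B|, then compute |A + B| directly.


Cauchy-Davenport: |A + B| ≥ min(p, |A| + |B| - 1) for A, B nonempty in Z/pZ.
|A| = 5, |B| = 4, p = 7.
CD lower bound = min(7, 5 + 4 - 1) = min(7, 8) = 7.
Compute A + B mod 7 directly:
a = 0: 0+0=0, 0+1=1, 0+5=5, 0+6=6
a = 1: 1+0=1, 1+1=2, 1+5=6, 1+6=0
a = 2: 2+0=2, 2+1=3, 2+5=0, 2+6=1
a = 4: 4+0=4, 4+1=5, 4+5=2, 4+6=3
a = 6: 6+0=6, 6+1=0, 6+5=4, 6+6=5
A + B = {0, 1, 2, 3, 4, 5, 6}, so |A + B| = 7.
Verify: 7 ≥ 7? Yes ✓.

CD lower bound = 7, actual |A + B| = 7.


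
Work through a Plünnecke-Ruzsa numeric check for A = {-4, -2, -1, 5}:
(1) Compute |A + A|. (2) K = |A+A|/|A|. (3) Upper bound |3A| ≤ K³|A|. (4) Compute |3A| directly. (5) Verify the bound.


|A| = 4.
Step 1: Compute A + A by enumerating all 16 pairs.
A + A = {-8, -6, -5, -4, -3, -2, 1, 3, 4, 10}, so |A + A| = 10.
Step 2: Doubling constant K = |A + A|/|A| = 10/4 = 10/4 ≈ 2.5000.
Step 3: Plünnecke-Ruzsa gives |3A| ≤ K³·|A| = (2.5000)³ · 4 ≈ 62.5000.
Step 4: Compute 3A = A + A + A directly by enumerating all triples (a,b,c) ∈ A³; |3A| = 18.
Step 5: Check 18 ≤ 62.5000? Yes ✓.

K = 10/4, Plünnecke-Ruzsa bound K³|A| ≈ 62.5000, |3A| = 18, inequality holds.


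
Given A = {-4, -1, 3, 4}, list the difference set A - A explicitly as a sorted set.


A - A = {a - a' : a, a' ∈ A}.
Compute a - a' for each ordered pair (a, a'):
a = -4: -4--4=0, -4--1=-3, -4-3=-7, -4-4=-8
a = -1: -1--4=3, -1--1=0, -1-3=-4, -1-4=-5
a = 3: 3--4=7, 3--1=4, 3-3=0, 3-4=-1
a = 4: 4--4=8, 4--1=5, 4-3=1, 4-4=0
Collecting distinct values (and noting 0 appears from a-a):
A - A = {-8, -7, -5, -4, -3, -1, 0, 1, 3, 4, 5, 7, 8}
|A - A| = 13

A - A = {-8, -7, -5, -4, -3, -1, 0, 1, 3, 4, 5, 7, 8}


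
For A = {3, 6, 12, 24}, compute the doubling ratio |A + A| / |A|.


|A| = 4.
Compute A + A by enumerating all 16 pairs.
A + A = {6, 9, 12, 15, 18, 24, 27, 30, 36, 48}, so |A + A| = 10.
K = |A + A| / |A| = 10/4 = 5/2 ≈ 2.5000.
Reference: AP of size 4 gives K = 7/4 ≈ 1.7500; a fully generic set of size 4 gives K ≈ 2.5000.

|A| = 4, |A + A| = 10, K = 10/4 = 5/2.


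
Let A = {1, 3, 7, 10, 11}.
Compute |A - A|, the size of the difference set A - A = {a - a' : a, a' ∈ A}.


A - A = {a - a' : a, a' ∈ A}; |A| = 5.
Bounds: 2|A|-1 ≤ |A - A| ≤ |A|² - |A| + 1, i.e. 9 ≤ |A - A| ≤ 21.
Note: 0 ∈ A - A always (from a - a). The set is symmetric: if d ∈ A - A then -d ∈ A - A.
Enumerate nonzero differences d = a - a' with a > a' (then include -d):
Positive differences: {1, 2, 3, 4, 6, 7, 8, 9, 10}
Full difference set: {0} ∪ (positive diffs) ∪ (negative diffs).
|A - A| = 1 + 2·9 = 19 (matches direct enumeration: 19).

|A - A| = 19


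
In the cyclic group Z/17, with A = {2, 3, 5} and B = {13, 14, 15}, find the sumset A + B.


Work in Z/17Z: reduce every sum a + b modulo 17.
Enumerate all 9 pairs:
a = 2: 2+13=15, 2+14=16, 2+15=0
a = 3: 3+13=16, 3+14=0, 3+15=1
a = 5: 5+13=1, 5+14=2, 5+15=3
Distinct residues collected: {0, 1, 2, 3, 15, 16}
|A + B| = 6 (out of 17 total residues).

A + B = {0, 1, 2, 3, 15, 16}


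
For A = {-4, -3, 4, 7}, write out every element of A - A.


A - A = {a - a' : a, a' ∈ A}.
Compute a - a' for each ordered pair (a, a'):
a = -4: -4--4=0, -4--3=-1, -4-4=-8, -4-7=-11
a = -3: -3--4=1, -3--3=0, -3-4=-7, -3-7=-10
a = 4: 4--4=8, 4--3=7, 4-4=0, 4-7=-3
a = 7: 7--4=11, 7--3=10, 7-4=3, 7-7=0
Collecting distinct values (and noting 0 appears from a-a):
A - A = {-11, -10, -8, -7, -3, -1, 0, 1, 3, 7, 8, 10, 11}
|A - A| = 13

A - A = {-11, -10, -8, -7, -3, -1, 0, 1, 3, 7, 8, 10, 11}


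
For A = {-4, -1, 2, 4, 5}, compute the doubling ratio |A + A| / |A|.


|A| = 5.
Compute A + A by enumerating all 25 pairs.
A + A = {-8, -5, -2, 0, 1, 3, 4, 6, 7, 8, 9, 10}, so |A + A| = 12.
K = |A + A| / |A| = 12/5 (already in lowest terms) ≈ 2.4000.
Reference: AP of size 5 gives K = 9/5 ≈ 1.8000; a fully generic set of size 5 gives K ≈ 3.0000.

|A| = 5, |A + A| = 12, K = 12/5.


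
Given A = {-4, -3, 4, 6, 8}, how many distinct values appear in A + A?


A + A = {a + a' : a, a' ∈ A}; |A| = 5.
General bounds: 2|A| - 1 ≤ |A + A| ≤ |A|(|A|+1)/2, i.e. 9 ≤ |A + A| ≤ 15.
Lower bound 2|A|-1 is attained iff A is an arithmetic progression.
Enumerate sums a + a' for a ≤ a' (symmetric, so this suffices):
a = -4: -4+-4=-8, -4+-3=-7, -4+4=0, -4+6=2, -4+8=4
a = -3: -3+-3=-6, -3+4=1, -3+6=3, -3+8=5
a = 4: 4+4=8, 4+6=10, 4+8=12
a = 6: 6+6=12, 6+8=14
a = 8: 8+8=16
Distinct sums: {-8, -7, -6, 0, 1, 2, 3, 4, 5, 8, 10, 12, 14, 16}
|A + A| = 14

|A + A| = 14


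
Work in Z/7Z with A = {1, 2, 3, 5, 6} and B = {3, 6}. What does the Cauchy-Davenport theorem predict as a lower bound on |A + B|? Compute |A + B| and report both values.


Cauchy-Davenport: |A + B| ≥ min(p, |A| + |B| - 1) for A, B nonempty in Z/pZ.
|A| = 5, |B| = 2, p = 7.
CD lower bound = min(7, 5 + 2 - 1) = min(7, 6) = 6.
Compute A + B mod 7 directly:
a = 1: 1+3=4, 1+6=0
a = 2: 2+3=5, 2+6=1
a = 3: 3+3=6, 3+6=2
a = 5: 5+3=1, 5+6=4
a = 6: 6+3=2, 6+6=5
A + B = {0, 1, 2, 4, 5, 6}, so |A + B| = 6.
Verify: 6 ≥ 6? Yes ✓.

CD lower bound = 6, actual |A + B| = 6.


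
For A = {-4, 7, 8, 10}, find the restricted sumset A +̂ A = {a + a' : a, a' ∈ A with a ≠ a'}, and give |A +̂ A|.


Restricted sumset: A +̂ A = {a + a' : a ∈ A, a' ∈ A, a ≠ a'}.
Equivalently, take A + A and drop any sum 2a that is achievable ONLY as a + a for a ∈ A (i.e. sums representable only with equal summands).
Enumerate pairs (a, a') with a < a' (symmetric, so each unordered pair gives one sum; this covers all a ≠ a'):
  -4 + 7 = 3
  -4 + 8 = 4
  -4 + 10 = 6
  7 + 8 = 15
  7 + 10 = 17
  8 + 10 = 18
Collected distinct sums: {3, 4, 6, 15, 17, 18}
|A +̂ A| = 6
(Reference bound: |A +̂ A| ≥ 2|A| - 3 for |A| ≥ 2, with |A| = 4 giving ≥ 5.)

|A +̂ A| = 6


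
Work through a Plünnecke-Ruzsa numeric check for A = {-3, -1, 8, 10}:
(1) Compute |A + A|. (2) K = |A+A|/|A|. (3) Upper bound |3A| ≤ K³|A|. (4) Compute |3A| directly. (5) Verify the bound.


|A| = 4.
Step 1: Compute A + A by enumerating all 16 pairs.
A + A = {-6, -4, -2, 5, 7, 9, 16, 18, 20}, so |A + A| = 9.
Step 2: Doubling constant K = |A + A|/|A| = 9/4 = 9/4 ≈ 2.2500.
Step 3: Plünnecke-Ruzsa gives |3A| ≤ K³·|A| = (2.2500)³ · 4 ≈ 45.5625.
Step 4: Compute 3A = A + A + A directly by enumerating all triples (a,b,c) ∈ A³; |3A| = 16.
Step 5: Check 16 ≤ 45.5625? Yes ✓.

K = 9/4, Plünnecke-Ruzsa bound K³|A| ≈ 45.5625, |3A| = 16, inequality holds.


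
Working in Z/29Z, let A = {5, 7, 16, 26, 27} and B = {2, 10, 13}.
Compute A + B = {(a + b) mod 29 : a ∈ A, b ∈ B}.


Work in Z/29Z: reduce every sum a + b modulo 29.
Enumerate all 15 pairs:
a = 5: 5+2=7, 5+10=15, 5+13=18
a = 7: 7+2=9, 7+10=17, 7+13=20
a = 16: 16+2=18, 16+10=26, 16+13=0
a = 26: 26+2=28, 26+10=7, 26+13=10
a = 27: 27+2=0, 27+10=8, 27+13=11
Distinct residues collected: {0, 7, 8, 9, 10, 11, 15, 17, 18, 20, 26, 28}
|A + B| = 12 (out of 29 total residues).

A + B = {0, 7, 8, 9, 10, 11, 15, 17, 18, 20, 26, 28}


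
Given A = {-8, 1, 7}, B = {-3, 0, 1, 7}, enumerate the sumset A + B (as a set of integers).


A + B = {a + b : a ∈ A, b ∈ B}.
Enumerate all |A|·|B| = 3·4 = 12 pairs (a, b) and collect distinct sums.
a = -8: -8+-3=-11, -8+0=-8, -8+1=-7, -8+7=-1
a = 1: 1+-3=-2, 1+0=1, 1+1=2, 1+7=8
a = 7: 7+-3=4, 7+0=7, 7+1=8, 7+7=14
Collecting distinct sums: A + B = {-11, -8, -7, -2, -1, 1, 2, 4, 7, 8, 14}
|A + B| = 11

A + B = {-11, -8, -7, -2, -1, 1, 2, 4, 7, 8, 14}


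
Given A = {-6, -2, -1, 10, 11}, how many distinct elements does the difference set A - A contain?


A - A = {a - a' : a, a' ∈ A}; |A| = 5.
Bounds: 2|A|-1 ≤ |A - A| ≤ |A|² - |A| + 1, i.e. 9 ≤ |A - A| ≤ 21.
Note: 0 ∈ A - A always (from a - a). The set is symmetric: if d ∈ A - A then -d ∈ A - A.
Enumerate nonzero differences d = a - a' with a > a' (then include -d):
Positive differences: {1, 4, 5, 11, 12, 13, 16, 17}
Full difference set: {0} ∪ (positive diffs) ∪ (negative diffs).
|A - A| = 1 + 2·8 = 17 (matches direct enumeration: 17).

|A - A| = 17


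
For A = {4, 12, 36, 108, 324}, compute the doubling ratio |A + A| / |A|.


|A| = 5.
Compute A + A by enumerating all 25 pairs.
A + A = {8, 16, 24, 40, 48, 72, 112, 120, 144, 216, 328, 336, 360, 432, 648}, so |A + A| = 15.
K = |A + A| / |A| = 15/5 = 3/1 ≈ 3.0000.
Reference: AP of size 5 gives K = 9/5 ≈ 1.8000; a fully generic set of size 5 gives K ≈ 3.0000.

|A| = 5, |A + A| = 15, K = 15/5 = 3/1.


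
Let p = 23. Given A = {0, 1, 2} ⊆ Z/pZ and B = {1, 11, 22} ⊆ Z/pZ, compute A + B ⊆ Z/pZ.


Work in Z/23Z: reduce every sum a + b modulo 23.
Enumerate all 9 pairs:
a = 0: 0+1=1, 0+11=11, 0+22=22
a = 1: 1+1=2, 1+11=12, 1+22=0
a = 2: 2+1=3, 2+11=13, 2+22=1
Distinct residues collected: {0, 1, 2, 3, 11, 12, 13, 22}
|A + B| = 8 (out of 23 total residues).

A + B = {0, 1, 2, 3, 11, 12, 13, 22}


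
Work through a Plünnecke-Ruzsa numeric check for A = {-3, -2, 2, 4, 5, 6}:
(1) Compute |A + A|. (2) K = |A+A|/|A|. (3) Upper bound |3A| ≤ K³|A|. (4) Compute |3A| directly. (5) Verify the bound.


|A| = 6.
Step 1: Compute A + A by enumerating all 36 pairs.
A + A = {-6, -5, -4, -1, 0, 1, 2, 3, 4, 6, 7, 8, 9, 10, 11, 12}, so |A + A| = 16.
Step 2: Doubling constant K = |A + A|/|A| = 16/6 = 16/6 ≈ 2.6667.
Step 3: Plünnecke-Ruzsa gives |3A| ≤ K³·|A| = (2.6667)³ · 6 ≈ 113.7778.
Step 4: Compute 3A = A + A + A directly by enumerating all triples (a,b,c) ∈ A³; |3A| = 27.
Step 5: Check 27 ≤ 113.7778? Yes ✓.

K = 16/6, Plünnecke-Ruzsa bound K³|A| ≈ 113.7778, |3A| = 27, inequality holds.


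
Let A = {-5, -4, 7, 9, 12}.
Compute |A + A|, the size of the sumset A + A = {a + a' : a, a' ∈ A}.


A + A = {a + a' : a, a' ∈ A}; |A| = 5.
General bounds: 2|A| - 1 ≤ |A + A| ≤ |A|(|A|+1)/2, i.e. 9 ≤ |A + A| ≤ 15.
Lower bound 2|A|-1 is attained iff A is an arithmetic progression.
Enumerate sums a + a' for a ≤ a' (symmetric, so this suffices):
a = -5: -5+-5=-10, -5+-4=-9, -5+7=2, -5+9=4, -5+12=7
a = -4: -4+-4=-8, -4+7=3, -4+9=5, -4+12=8
a = 7: 7+7=14, 7+9=16, 7+12=19
a = 9: 9+9=18, 9+12=21
a = 12: 12+12=24
Distinct sums: {-10, -9, -8, 2, 3, 4, 5, 7, 8, 14, 16, 18, 19, 21, 24}
|A + A| = 15

|A + A| = 15


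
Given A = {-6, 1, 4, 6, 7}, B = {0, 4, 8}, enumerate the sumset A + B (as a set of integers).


A + B = {a + b : a ∈ A, b ∈ B}.
Enumerate all |A|·|B| = 5·3 = 15 pairs (a, b) and collect distinct sums.
a = -6: -6+0=-6, -6+4=-2, -6+8=2
a = 1: 1+0=1, 1+4=5, 1+8=9
a = 4: 4+0=4, 4+4=8, 4+8=12
a = 6: 6+0=6, 6+4=10, 6+8=14
a = 7: 7+0=7, 7+4=11, 7+8=15
Collecting distinct sums: A + B = {-6, -2, 1, 2, 4, 5, 6, 7, 8, 9, 10, 11, 12, 14, 15}
|A + B| = 15

A + B = {-6, -2, 1, 2, 4, 5, 6, 7, 8, 9, 10, 11, 12, 14, 15}


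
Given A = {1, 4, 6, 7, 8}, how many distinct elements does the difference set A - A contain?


A - A = {a - a' : a, a' ∈ A}; |A| = 5.
Bounds: 2|A|-1 ≤ |A - A| ≤ |A|² - |A| + 1, i.e. 9 ≤ |A - A| ≤ 21.
Note: 0 ∈ A - A always (from a - a). The set is symmetric: if d ∈ A - A then -d ∈ A - A.
Enumerate nonzero differences d = a - a' with a > a' (then include -d):
Positive differences: {1, 2, 3, 4, 5, 6, 7}
Full difference set: {0} ∪ (positive diffs) ∪ (negative diffs).
|A - A| = 1 + 2·7 = 15 (matches direct enumeration: 15).

|A - A| = 15


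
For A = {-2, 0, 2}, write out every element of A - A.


A - A = {a - a' : a, a' ∈ A}.
Compute a - a' for each ordered pair (a, a'):
a = -2: -2--2=0, -2-0=-2, -2-2=-4
a = 0: 0--2=2, 0-0=0, 0-2=-2
a = 2: 2--2=4, 2-0=2, 2-2=0
Collecting distinct values (and noting 0 appears from a-a):
A - A = {-4, -2, 0, 2, 4}
|A - A| = 5

A - A = {-4, -2, 0, 2, 4}


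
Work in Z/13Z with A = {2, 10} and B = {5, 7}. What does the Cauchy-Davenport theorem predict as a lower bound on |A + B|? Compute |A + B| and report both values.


Cauchy-Davenport: |A + B| ≥ min(p, |A| + |B| - 1) for A, B nonempty in Z/pZ.
|A| = 2, |B| = 2, p = 13.
CD lower bound = min(13, 2 + 2 - 1) = min(13, 3) = 3.
Compute A + B mod 13 directly:
a = 2: 2+5=7, 2+7=9
a = 10: 10+5=2, 10+7=4
A + B = {2, 4, 7, 9}, so |A + B| = 4.
Verify: 4 ≥ 3? Yes ✓.

CD lower bound = 3, actual |A + B| = 4.


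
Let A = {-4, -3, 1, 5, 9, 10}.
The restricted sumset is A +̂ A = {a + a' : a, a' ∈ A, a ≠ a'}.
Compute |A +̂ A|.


Restricted sumset: A +̂ A = {a + a' : a ∈ A, a' ∈ A, a ≠ a'}.
Equivalently, take A + A and drop any sum 2a that is achievable ONLY as a + a for a ∈ A (i.e. sums representable only with equal summands).
Enumerate pairs (a, a') with a < a' (symmetric, so each unordered pair gives one sum; this covers all a ≠ a'):
  -4 + -3 = -7
  -4 + 1 = -3
  -4 + 5 = 1
  -4 + 9 = 5
  -4 + 10 = 6
  -3 + 1 = -2
  -3 + 5 = 2
  -3 + 9 = 6
  -3 + 10 = 7
  1 + 5 = 6
  1 + 9 = 10
  1 + 10 = 11
  5 + 9 = 14
  5 + 10 = 15
  9 + 10 = 19
Collected distinct sums: {-7, -3, -2, 1, 2, 5, 6, 7, 10, 11, 14, 15, 19}
|A +̂ A| = 13
(Reference bound: |A +̂ A| ≥ 2|A| - 3 for |A| ≥ 2, with |A| = 6 giving ≥ 9.)

|A +̂ A| = 13


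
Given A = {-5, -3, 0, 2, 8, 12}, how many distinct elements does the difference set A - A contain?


A - A = {a - a' : a, a' ∈ A}; |A| = 6.
Bounds: 2|A|-1 ≤ |A - A| ≤ |A|² - |A| + 1, i.e. 11 ≤ |A - A| ≤ 31.
Note: 0 ∈ A - A always (from a - a). The set is symmetric: if d ∈ A - A then -d ∈ A - A.
Enumerate nonzero differences d = a - a' with a > a' (then include -d):
Positive differences: {2, 3, 4, 5, 6, 7, 8, 10, 11, 12, 13, 15, 17}
Full difference set: {0} ∪ (positive diffs) ∪ (negative diffs).
|A - A| = 1 + 2·13 = 27 (matches direct enumeration: 27).

|A - A| = 27


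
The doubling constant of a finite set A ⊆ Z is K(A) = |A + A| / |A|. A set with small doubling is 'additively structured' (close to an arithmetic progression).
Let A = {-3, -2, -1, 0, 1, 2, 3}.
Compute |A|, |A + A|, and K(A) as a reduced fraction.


|A| = 7.
Compute A + A by enumerating all 49 pairs.
A + A = {-6, -5, -4, -3, -2, -1, 0, 1, 2, 3, 4, 5, 6}, so |A + A| = 13.
K = |A + A| / |A| = 13/7 (already in lowest terms) ≈ 1.8571.
Reference: AP of size 7 gives K = 13/7 ≈ 1.8571; a fully generic set of size 7 gives K ≈ 4.0000.

|A| = 7, |A + A| = 13, K = 13/7.


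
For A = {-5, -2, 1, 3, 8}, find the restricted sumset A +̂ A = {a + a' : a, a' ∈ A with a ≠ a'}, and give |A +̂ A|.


Restricted sumset: A +̂ A = {a + a' : a ∈ A, a' ∈ A, a ≠ a'}.
Equivalently, take A + A and drop any sum 2a that is achievable ONLY as a + a for a ∈ A (i.e. sums representable only with equal summands).
Enumerate pairs (a, a') with a < a' (symmetric, so each unordered pair gives one sum; this covers all a ≠ a'):
  -5 + -2 = -7
  -5 + 1 = -4
  -5 + 3 = -2
  -5 + 8 = 3
  -2 + 1 = -1
  -2 + 3 = 1
  -2 + 8 = 6
  1 + 3 = 4
  1 + 8 = 9
  3 + 8 = 11
Collected distinct sums: {-7, -4, -2, -1, 1, 3, 4, 6, 9, 11}
|A +̂ A| = 10
(Reference bound: |A +̂ A| ≥ 2|A| - 3 for |A| ≥ 2, with |A| = 5 giving ≥ 7.)

|A +̂ A| = 10


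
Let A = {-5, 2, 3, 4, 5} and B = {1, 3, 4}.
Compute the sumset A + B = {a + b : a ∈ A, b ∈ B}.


A + B = {a + b : a ∈ A, b ∈ B}.
Enumerate all |A|·|B| = 5·3 = 15 pairs (a, b) and collect distinct sums.
a = -5: -5+1=-4, -5+3=-2, -5+4=-1
a = 2: 2+1=3, 2+3=5, 2+4=6
a = 3: 3+1=4, 3+3=6, 3+4=7
a = 4: 4+1=5, 4+3=7, 4+4=8
a = 5: 5+1=6, 5+3=8, 5+4=9
Collecting distinct sums: A + B = {-4, -2, -1, 3, 4, 5, 6, 7, 8, 9}
|A + B| = 10

A + B = {-4, -2, -1, 3, 4, 5, 6, 7, 8, 9}


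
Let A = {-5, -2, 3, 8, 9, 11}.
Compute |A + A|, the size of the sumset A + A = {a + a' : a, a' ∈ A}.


A + A = {a + a' : a, a' ∈ A}; |A| = 6.
General bounds: 2|A| - 1 ≤ |A + A| ≤ |A|(|A|+1)/2, i.e. 11 ≤ |A + A| ≤ 21.
Lower bound 2|A|-1 is attained iff A is an arithmetic progression.
Enumerate sums a + a' for a ≤ a' (symmetric, so this suffices):
a = -5: -5+-5=-10, -5+-2=-7, -5+3=-2, -5+8=3, -5+9=4, -5+11=6
a = -2: -2+-2=-4, -2+3=1, -2+8=6, -2+9=7, -2+11=9
a = 3: 3+3=6, 3+8=11, 3+9=12, 3+11=14
a = 8: 8+8=16, 8+9=17, 8+11=19
a = 9: 9+9=18, 9+11=20
a = 11: 11+11=22
Distinct sums: {-10, -7, -4, -2, 1, 3, 4, 6, 7, 9, 11, 12, 14, 16, 17, 18, 19, 20, 22}
|A + A| = 19

|A + A| = 19


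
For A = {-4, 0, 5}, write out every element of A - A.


A - A = {a - a' : a, a' ∈ A}.
Compute a - a' for each ordered pair (a, a'):
a = -4: -4--4=0, -4-0=-4, -4-5=-9
a = 0: 0--4=4, 0-0=0, 0-5=-5
a = 5: 5--4=9, 5-0=5, 5-5=0
Collecting distinct values (and noting 0 appears from a-a):
A - A = {-9, -5, -4, 0, 4, 5, 9}
|A - A| = 7

A - A = {-9, -5, -4, 0, 4, 5, 9}


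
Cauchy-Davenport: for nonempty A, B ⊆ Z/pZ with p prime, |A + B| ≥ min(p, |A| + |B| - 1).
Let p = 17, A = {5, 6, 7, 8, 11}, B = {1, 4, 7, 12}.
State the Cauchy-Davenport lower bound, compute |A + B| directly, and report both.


Cauchy-Davenport: |A + B| ≥ min(p, |A| + |B| - 1) for A, B nonempty in Z/pZ.
|A| = 5, |B| = 4, p = 17.
CD lower bound = min(17, 5 + 4 - 1) = min(17, 8) = 8.
Compute A + B mod 17 directly:
a = 5: 5+1=6, 5+4=9, 5+7=12, 5+12=0
a = 6: 6+1=7, 6+4=10, 6+7=13, 6+12=1
a = 7: 7+1=8, 7+4=11, 7+7=14, 7+12=2
a = 8: 8+1=9, 8+4=12, 8+7=15, 8+12=3
a = 11: 11+1=12, 11+4=15, 11+7=1, 11+12=6
A + B = {0, 1, 2, 3, 6, 7, 8, 9, 10, 11, 12, 13, 14, 15}, so |A + B| = 14.
Verify: 14 ≥ 8? Yes ✓.

CD lower bound = 8, actual |A + B| = 14.


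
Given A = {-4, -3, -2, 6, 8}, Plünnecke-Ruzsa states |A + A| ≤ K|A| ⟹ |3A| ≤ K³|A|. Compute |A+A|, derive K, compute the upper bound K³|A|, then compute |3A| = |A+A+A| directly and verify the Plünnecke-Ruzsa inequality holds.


|A| = 5.
Step 1: Compute A + A by enumerating all 25 pairs.
A + A = {-8, -7, -6, -5, -4, 2, 3, 4, 5, 6, 12, 14, 16}, so |A + A| = 13.
Step 2: Doubling constant K = |A + A|/|A| = 13/5 = 13/5 ≈ 2.6000.
Step 3: Plünnecke-Ruzsa gives |3A| ≤ K³·|A| = (2.6000)³ · 5 ≈ 87.8800.
Step 4: Compute 3A = A + A + A directly by enumerating all triples (a,b,c) ∈ A³; |3A| = 25.
Step 5: Check 25 ≤ 87.8800? Yes ✓.

K = 13/5, Plünnecke-Ruzsa bound K³|A| ≈ 87.8800, |3A| = 25, inequality holds.


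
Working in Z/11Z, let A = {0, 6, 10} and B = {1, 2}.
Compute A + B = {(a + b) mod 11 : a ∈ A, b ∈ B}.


Work in Z/11Z: reduce every sum a + b modulo 11.
Enumerate all 6 pairs:
a = 0: 0+1=1, 0+2=2
a = 6: 6+1=7, 6+2=8
a = 10: 10+1=0, 10+2=1
Distinct residues collected: {0, 1, 2, 7, 8}
|A + B| = 5 (out of 11 total residues).

A + B = {0, 1, 2, 7, 8}


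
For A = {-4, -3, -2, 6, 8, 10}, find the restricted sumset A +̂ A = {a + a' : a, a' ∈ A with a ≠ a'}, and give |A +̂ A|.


Restricted sumset: A +̂ A = {a + a' : a ∈ A, a' ∈ A, a ≠ a'}.
Equivalently, take A + A and drop any sum 2a that is achievable ONLY as a + a for a ∈ A (i.e. sums representable only with equal summands).
Enumerate pairs (a, a') with a < a' (symmetric, so each unordered pair gives one sum; this covers all a ≠ a'):
  -4 + -3 = -7
  -4 + -2 = -6
  -4 + 6 = 2
  -4 + 8 = 4
  -4 + 10 = 6
  -3 + -2 = -5
  -3 + 6 = 3
  -3 + 8 = 5
  -3 + 10 = 7
  -2 + 6 = 4
  -2 + 8 = 6
  -2 + 10 = 8
  6 + 8 = 14
  6 + 10 = 16
  8 + 10 = 18
Collected distinct sums: {-7, -6, -5, 2, 3, 4, 5, 6, 7, 8, 14, 16, 18}
|A +̂ A| = 13
(Reference bound: |A +̂ A| ≥ 2|A| - 3 for |A| ≥ 2, with |A| = 6 giving ≥ 9.)

|A +̂ A| = 13


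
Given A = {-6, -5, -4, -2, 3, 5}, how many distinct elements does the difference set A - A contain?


A - A = {a - a' : a, a' ∈ A}; |A| = 6.
Bounds: 2|A|-1 ≤ |A - A| ≤ |A|² - |A| + 1, i.e. 11 ≤ |A - A| ≤ 31.
Note: 0 ∈ A - A always (from a - a). The set is symmetric: if d ∈ A - A then -d ∈ A - A.
Enumerate nonzero differences d = a - a' with a > a' (then include -d):
Positive differences: {1, 2, 3, 4, 5, 7, 8, 9, 10, 11}
Full difference set: {0} ∪ (positive diffs) ∪ (negative diffs).
|A - A| = 1 + 2·10 = 21 (matches direct enumeration: 21).

|A - A| = 21


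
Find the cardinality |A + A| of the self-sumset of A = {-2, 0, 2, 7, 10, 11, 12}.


A + A = {a + a' : a, a' ∈ A}; |A| = 7.
General bounds: 2|A| - 1 ≤ |A + A| ≤ |A|(|A|+1)/2, i.e. 13 ≤ |A + A| ≤ 28.
Lower bound 2|A|-1 is attained iff A is an arithmetic progression.
Enumerate sums a + a' for a ≤ a' (symmetric, so this suffices):
a = -2: -2+-2=-4, -2+0=-2, -2+2=0, -2+7=5, -2+10=8, -2+11=9, -2+12=10
a = 0: 0+0=0, 0+2=2, 0+7=7, 0+10=10, 0+11=11, 0+12=12
a = 2: 2+2=4, 2+7=9, 2+10=12, 2+11=13, 2+12=14
a = 7: 7+7=14, 7+10=17, 7+11=18, 7+12=19
a = 10: 10+10=20, 10+11=21, 10+12=22
a = 11: 11+11=22, 11+12=23
a = 12: 12+12=24
Distinct sums: {-4, -2, 0, 2, 4, 5, 7, 8, 9, 10, 11, 12, 13, 14, 17, 18, 19, 20, 21, 22, 23, 24}
|A + A| = 22

|A + A| = 22


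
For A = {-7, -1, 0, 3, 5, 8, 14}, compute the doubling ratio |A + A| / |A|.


|A| = 7.
Compute A + A by enumerating all 49 pairs.
A + A = {-14, -8, -7, -4, -2, -1, 0, 1, 2, 3, 4, 5, 6, 7, 8, 10, 11, 13, 14, 16, 17, 19, 22, 28}, so |A + A| = 24.
K = |A + A| / |A| = 24/7 (already in lowest terms) ≈ 3.4286.
Reference: AP of size 7 gives K = 13/7 ≈ 1.8571; a fully generic set of size 7 gives K ≈ 4.0000.

|A| = 7, |A + A| = 24, K = 24/7.


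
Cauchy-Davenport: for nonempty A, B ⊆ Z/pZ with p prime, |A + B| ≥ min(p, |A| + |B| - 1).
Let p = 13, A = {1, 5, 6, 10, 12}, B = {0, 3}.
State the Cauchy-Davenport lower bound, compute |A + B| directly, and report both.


Cauchy-Davenport: |A + B| ≥ min(p, |A| + |B| - 1) for A, B nonempty in Z/pZ.
|A| = 5, |B| = 2, p = 13.
CD lower bound = min(13, 5 + 2 - 1) = min(13, 6) = 6.
Compute A + B mod 13 directly:
a = 1: 1+0=1, 1+3=4
a = 5: 5+0=5, 5+3=8
a = 6: 6+0=6, 6+3=9
a = 10: 10+0=10, 10+3=0
a = 12: 12+0=12, 12+3=2
A + B = {0, 1, 2, 4, 5, 6, 8, 9, 10, 12}, so |A + B| = 10.
Verify: 10 ≥ 6? Yes ✓.

CD lower bound = 6, actual |A + B| = 10.


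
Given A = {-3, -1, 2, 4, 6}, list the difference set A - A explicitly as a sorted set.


A - A = {a - a' : a, a' ∈ A}.
Compute a - a' for each ordered pair (a, a'):
a = -3: -3--3=0, -3--1=-2, -3-2=-5, -3-4=-7, -3-6=-9
a = -1: -1--3=2, -1--1=0, -1-2=-3, -1-4=-5, -1-6=-7
a = 2: 2--3=5, 2--1=3, 2-2=0, 2-4=-2, 2-6=-4
a = 4: 4--3=7, 4--1=5, 4-2=2, 4-4=0, 4-6=-2
a = 6: 6--3=9, 6--1=7, 6-2=4, 6-4=2, 6-6=0
Collecting distinct values (and noting 0 appears from a-a):
A - A = {-9, -7, -5, -4, -3, -2, 0, 2, 3, 4, 5, 7, 9}
|A - A| = 13

A - A = {-9, -7, -5, -4, -3, -2, 0, 2, 3, 4, 5, 7, 9}


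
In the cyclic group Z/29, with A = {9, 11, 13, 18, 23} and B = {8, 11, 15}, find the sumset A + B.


Work in Z/29Z: reduce every sum a + b modulo 29.
Enumerate all 15 pairs:
a = 9: 9+8=17, 9+11=20, 9+15=24
a = 11: 11+8=19, 11+11=22, 11+15=26
a = 13: 13+8=21, 13+11=24, 13+15=28
a = 18: 18+8=26, 18+11=0, 18+15=4
a = 23: 23+8=2, 23+11=5, 23+15=9
Distinct residues collected: {0, 2, 4, 5, 9, 17, 19, 20, 21, 22, 24, 26, 28}
|A + B| = 13 (out of 29 total residues).

A + B = {0, 2, 4, 5, 9, 17, 19, 20, 21, 22, 24, 26, 28}


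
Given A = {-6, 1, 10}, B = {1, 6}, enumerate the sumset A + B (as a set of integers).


A + B = {a + b : a ∈ A, b ∈ B}.
Enumerate all |A|·|B| = 3·2 = 6 pairs (a, b) and collect distinct sums.
a = -6: -6+1=-5, -6+6=0
a = 1: 1+1=2, 1+6=7
a = 10: 10+1=11, 10+6=16
Collecting distinct sums: A + B = {-5, 0, 2, 7, 11, 16}
|A + B| = 6

A + B = {-5, 0, 2, 7, 11, 16}


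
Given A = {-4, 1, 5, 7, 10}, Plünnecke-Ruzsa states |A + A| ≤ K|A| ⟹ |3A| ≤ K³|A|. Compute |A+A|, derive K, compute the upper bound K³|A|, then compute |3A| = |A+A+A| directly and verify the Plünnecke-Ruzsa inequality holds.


|A| = 5.
Step 1: Compute A + A by enumerating all 25 pairs.
A + A = {-8, -3, 1, 2, 3, 6, 8, 10, 11, 12, 14, 15, 17, 20}, so |A + A| = 14.
Step 2: Doubling constant K = |A + A|/|A| = 14/5 = 14/5 ≈ 2.8000.
Step 3: Plünnecke-Ruzsa gives |3A| ≤ K³·|A| = (2.8000)³ · 5 ≈ 109.7600.
Step 4: Compute 3A = A + A + A directly by enumerating all triples (a,b,c) ∈ A³; |3A| = 28.
Step 5: Check 28 ≤ 109.7600? Yes ✓.

K = 14/5, Plünnecke-Ruzsa bound K³|A| ≈ 109.7600, |3A| = 28, inequality holds.


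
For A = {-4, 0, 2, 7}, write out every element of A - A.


A - A = {a - a' : a, a' ∈ A}.
Compute a - a' for each ordered pair (a, a'):
a = -4: -4--4=0, -4-0=-4, -4-2=-6, -4-7=-11
a = 0: 0--4=4, 0-0=0, 0-2=-2, 0-7=-7
a = 2: 2--4=6, 2-0=2, 2-2=0, 2-7=-5
a = 7: 7--4=11, 7-0=7, 7-2=5, 7-7=0
Collecting distinct values (and noting 0 appears from a-a):
A - A = {-11, -7, -6, -5, -4, -2, 0, 2, 4, 5, 6, 7, 11}
|A - A| = 13

A - A = {-11, -7, -6, -5, -4, -2, 0, 2, 4, 5, 6, 7, 11}


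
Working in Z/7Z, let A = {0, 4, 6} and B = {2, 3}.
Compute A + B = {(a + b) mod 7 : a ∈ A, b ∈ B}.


Work in Z/7Z: reduce every sum a + b modulo 7.
Enumerate all 6 pairs:
a = 0: 0+2=2, 0+3=3
a = 4: 4+2=6, 4+3=0
a = 6: 6+2=1, 6+3=2
Distinct residues collected: {0, 1, 2, 3, 6}
|A + B| = 5 (out of 7 total residues).

A + B = {0, 1, 2, 3, 6}


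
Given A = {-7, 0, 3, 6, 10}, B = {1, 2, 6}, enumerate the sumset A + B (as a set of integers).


A + B = {a + b : a ∈ A, b ∈ B}.
Enumerate all |A|·|B| = 5·3 = 15 pairs (a, b) and collect distinct sums.
a = -7: -7+1=-6, -7+2=-5, -7+6=-1
a = 0: 0+1=1, 0+2=2, 0+6=6
a = 3: 3+1=4, 3+2=5, 3+6=9
a = 6: 6+1=7, 6+2=8, 6+6=12
a = 10: 10+1=11, 10+2=12, 10+6=16
Collecting distinct sums: A + B = {-6, -5, -1, 1, 2, 4, 5, 6, 7, 8, 9, 11, 12, 16}
|A + B| = 14

A + B = {-6, -5, -1, 1, 2, 4, 5, 6, 7, 8, 9, 11, 12, 16}


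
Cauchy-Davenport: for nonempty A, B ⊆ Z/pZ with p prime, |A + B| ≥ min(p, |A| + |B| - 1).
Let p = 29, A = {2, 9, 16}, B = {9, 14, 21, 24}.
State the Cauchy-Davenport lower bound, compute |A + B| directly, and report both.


Cauchy-Davenport: |A + B| ≥ min(p, |A| + |B| - 1) for A, B nonempty in Z/pZ.
|A| = 3, |B| = 4, p = 29.
CD lower bound = min(29, 3 + 4 - 1) = min(29, 6) = 6.
Compute A + B mod 29 directly:
a = 2: 2+9=11, 2+14=16, 2+21=23, 2+24=26
a = 9: 9+9=18, 9+14=23, 9+21=1, 9+24=4
a = 16: 16+9=25, 16+14=1, 16+21=8, 16+24=11
A + B = {1, 4, 8, 11, 16, 18, 23, 25, 26}, so |A + B| = 9.
Verify: 9 ≥ 6? Yes ✓.

CD lower bound = 6, actual |A + B| = 9.


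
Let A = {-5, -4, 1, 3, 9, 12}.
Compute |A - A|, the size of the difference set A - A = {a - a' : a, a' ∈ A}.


A - A = {a - a' : a, a' ∈ A}; |A| = 6.
Bounds: 2|A|-1 ≤ |A - A| ≤ |A|² - |A| + 1, i.e. 11 ≤ |A - A| ≤ 31.
Note: 0 ∈ A - A always (from a - a). The set is symmetric: if d ∈ A - A then -d ∈ A - A.
Enumerate nonzero differences d = a - a' with a > a' (then include -d):
Positive differences: {1, 2, 3, 5, 6, 7, 8, 9, 11, 13, 14, 16, 17}
Full difference set: {0} ∪ (positive diffs) ∪ (negative diffs).
|A - A| = 1 + 2·13 = 27 (matches direct enumeration: 27).

|A - A| = 27


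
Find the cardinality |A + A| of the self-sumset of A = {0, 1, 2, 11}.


A + A = {a + a' : a, a' ∈ A}; |A| = 4.
General bounds: 2|A| - 1 ≤ |A + A| ≤ |A|(|A|+1)/2, i.e. 7 ≤ |A + A| ≤ 10.
Lower bound 2|A|-1 is attained iff A is an arithmetic progression.
Enumerate sums a + a' for a ≤ a' (symmetric, so this suffices):
a = 0: 0+0=0, 0+1=1, 0+2=2, 0+11=11
a = 1: 1+1=2, 1+2=3, 1+11=12
a = 2: 2+2=4, 2+11=13
a = 11: 11+11=22
Distinct sums: {0, 1, 2, 3, 4, 11, 12, 13, 22}
|A + A| = 9

|A + A| = 9


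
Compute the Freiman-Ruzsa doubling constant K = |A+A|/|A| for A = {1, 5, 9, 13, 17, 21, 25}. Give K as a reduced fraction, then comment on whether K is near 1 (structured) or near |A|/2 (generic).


|A| = 7.
Compute A + A by enumerating all 49 pairs.
A + A = {2, 6, 10, 14, 18, 22, 26, 30, 34, 38, 42, 46, 50}, so |A + A| = 13.
K = |A + A| / |A| = 13/7 (already in lowest terms) ≈ 1.8571.
Reference: AP of size 7 gives K = 13/7 ≈ 1.8571; a fully generic set of size 7 gives K ≈ 4.0000.

|A| = 7, |A + A| = 13, K = 13/7.
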